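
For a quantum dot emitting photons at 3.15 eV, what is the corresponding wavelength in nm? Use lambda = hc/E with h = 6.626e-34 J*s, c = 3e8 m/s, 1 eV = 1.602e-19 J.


Convert energy: E = 3.15 eV = 3.15 * 1.602e-19 = 5.0463e-19 J
lambda = h*c / E = 6.626e-34 * 3e8 / 5.0463e-19
lambda = 3.93912e-07 m = 393.9 nm

393.9


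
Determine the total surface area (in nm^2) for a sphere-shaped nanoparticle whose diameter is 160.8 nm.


Radius r = 160.8/2 = 80.4 nm
Surface area SA = 4 * pi * r^2
SA = 4 * pi * (80.4)^2
SA = 81231.03 nm^2

81231.03


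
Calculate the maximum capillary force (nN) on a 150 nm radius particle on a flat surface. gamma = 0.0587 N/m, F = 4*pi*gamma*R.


Convert radius: R = 150 nm = 1.5e-07 m
F = 4 * pi * gamma * R
F = 4 * pi * 0.0587 * 1.5e-07
F = 1.10647e-07 N = 110.6469 nN

110.6469


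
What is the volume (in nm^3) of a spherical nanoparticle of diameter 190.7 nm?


Radius r = 190.7/2 = 95.35 nm
Volume V = (4/3) * pi * r^3
V = (4/3) * pi * (95.35)^3
V = 3631204.45 nm^3

3631204.45


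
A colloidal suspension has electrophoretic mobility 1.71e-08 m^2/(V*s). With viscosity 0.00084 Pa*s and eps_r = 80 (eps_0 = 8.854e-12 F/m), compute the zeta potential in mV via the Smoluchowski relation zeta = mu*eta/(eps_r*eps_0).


Smoluchowski equation: zeta = mu * eta / (eps_r * eps_0)
zeta = 1.71e-08 * 0.00084 / (80 * 8.854e-12)
zeta = 0.020279 V = 20.28 mV

20.28


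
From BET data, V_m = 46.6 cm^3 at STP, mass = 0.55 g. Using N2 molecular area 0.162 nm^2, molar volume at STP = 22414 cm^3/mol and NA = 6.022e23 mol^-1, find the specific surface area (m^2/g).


Number of moles in monolayer = V_m / 22414 = 46.6 / 22414 = 0.00207906
Number of molecules = moles * NA = 0.00207906 * 6.022e23
SA = molecules * sigma / mass
SA = (46.6 / 22414) * 6.022e23 * 0.162e-18 / 0.55
SA = 368.8 m^2/g

368.8


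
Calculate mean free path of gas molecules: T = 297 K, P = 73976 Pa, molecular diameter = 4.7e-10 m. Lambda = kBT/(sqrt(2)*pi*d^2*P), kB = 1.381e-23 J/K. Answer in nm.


Mean free path: lambda = kB*T / (sqrt(2) * pi * d^2 * P)
lambda = 1.381e-23 * 297 / (sqrt(2) * pi * (4.7e-10)^2 * 73976)
lambda = 5.64935e-08 m
lambda = 56.49 nm

56.49


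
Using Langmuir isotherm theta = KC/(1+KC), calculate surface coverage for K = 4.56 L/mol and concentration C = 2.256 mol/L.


Langmuir isotherm: theta = K*C / (1 + K*C)
K*C = 4.56 * 2.256 = 10.28736
theta = 10.28736 / (1 + 10.28736) = 10.28736 / 11.28736
theta = 0.9114

0.9114


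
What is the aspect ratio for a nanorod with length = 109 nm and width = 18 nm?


Aspect ratio AR = length / diameter
AR = 109 / 18
AR = 6.06

6.06


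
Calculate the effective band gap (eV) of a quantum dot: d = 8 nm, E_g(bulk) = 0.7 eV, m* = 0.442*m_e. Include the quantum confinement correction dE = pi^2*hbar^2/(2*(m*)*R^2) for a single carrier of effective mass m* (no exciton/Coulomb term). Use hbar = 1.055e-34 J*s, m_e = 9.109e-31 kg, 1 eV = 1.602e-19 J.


Radius R = 8/2 nm = 4e-09 m
Confinement energy dE = pi^2 * hbar^2 / (2 * m_eff * m_e * R^2)
dE = pi^2 * (1.055e-34)^2 / (2 * 0.442 * 9.109e-31 * (4e-09)^2) J, divided by 1.602e-19 J/eV
dE = 0.0532 eV
Total band gap = E_g(bulk) + dE = 0.7 + 0.0532 = 0.7532 eV

0.7532


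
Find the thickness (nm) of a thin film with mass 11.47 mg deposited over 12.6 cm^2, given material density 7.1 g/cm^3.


Convert: m = 11.47 mg = 1.1470e-05 kg, A = 12.6 cm^2 = 1.2600e-03 m^2, rho = 7.1 g/cm^3 = 7100 kg/m^3
t = m / (A * rho)
t = 1.1470e-05 / (1.2600e-03 * 7100)
t = 1.2821e-06 m = 1282.1 nm

1282.1


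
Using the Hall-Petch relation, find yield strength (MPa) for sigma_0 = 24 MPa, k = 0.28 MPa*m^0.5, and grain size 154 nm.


d = 154 nm = 1.54e-07 m
sqrt(d) = 0.0003924283
Hall-Petch contribution = k / sqrt(d) = 0.28 / 0.0003924283 = 713.5 MPa
sigma = sigma_0 + k/sqrt(d) = 24 + 713.5 = 737.5 MPa

737.5


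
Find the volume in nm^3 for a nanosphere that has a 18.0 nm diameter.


Radius r = 18.0/2 = 9 nm
Volume V = (4/3) * pi * r^3
V = (4/3) * pi * (9)^3
V = 3053.63 nm^3

3053.63


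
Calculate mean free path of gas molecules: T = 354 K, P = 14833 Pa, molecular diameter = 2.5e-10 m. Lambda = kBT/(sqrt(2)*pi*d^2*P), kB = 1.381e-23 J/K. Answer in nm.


Mean free path: lambda = kB*T / (sqrt(2) * pi * d^2 * P)
lambda = 1.381e-23 * 354 / (sqrt(2) * pi * (2.5e-10)^2 * 14833)
lambda = 1.18692e-06 m
lambda = 1186.92 nm

1186.92


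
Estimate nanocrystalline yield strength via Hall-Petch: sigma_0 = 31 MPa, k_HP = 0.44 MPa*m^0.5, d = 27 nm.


d = 27 nm = 2.7e-08 m
sqrt(d) = 0.0001643168
Hall-Petch contribution = k / sqrt(d) = 0.44 / 0.0001643168 = 2677.8 MPa
sigma = sigma_0 + k/sqrt(d) = 31 + 2677.8 = 2708.8 MPa

2708.8


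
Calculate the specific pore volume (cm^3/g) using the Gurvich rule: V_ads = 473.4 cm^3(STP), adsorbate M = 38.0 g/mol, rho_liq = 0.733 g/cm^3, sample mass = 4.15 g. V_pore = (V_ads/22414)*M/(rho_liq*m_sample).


Moles adsorbed n = V_ads / 22414 = 473.4 / 22414 = 2.112073e-02 mol
Liquid volume V_liq = n * M / rho_liq = 2.112073e-02 * 38.0 / 0.733 = 1.09494 cm^3
Specific pore volume V_pore = V_liq / m_sample = 1.09494 / 4.15
V_pore = 0.2638 cm^3/g

0.2638


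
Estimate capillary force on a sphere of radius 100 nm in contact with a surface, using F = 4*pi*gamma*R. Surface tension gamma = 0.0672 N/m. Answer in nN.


Convert radius: R = 100 nm = 1e-07 m
F = 4 * pi * gamma * R
F = 4 * pi * 0.0672 * 1e-07
F = 8.4446e-08 N = 84.446 nN

84.446


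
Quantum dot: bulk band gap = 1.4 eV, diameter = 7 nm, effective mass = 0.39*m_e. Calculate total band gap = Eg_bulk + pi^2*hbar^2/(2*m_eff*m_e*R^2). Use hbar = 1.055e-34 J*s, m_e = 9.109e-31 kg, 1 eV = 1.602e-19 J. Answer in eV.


Radius R = 7/2 nm = 3.5e-09 m
Confinement energy dE = pi^2 * hbar^2 / (2 * m_eff * m_e * R^2)
dE = pi^2 * (1.055e-34)^2 / (2 * 0.39 * 9.109e-31 * (3.5e-09)^2) J, divided by 1.602e-19 J/eV
dE = 0.0788 eV
Total band gap = E_g(bulk) + dE = 1.4 + 0.0788 = 1.4788 eV

1.4788


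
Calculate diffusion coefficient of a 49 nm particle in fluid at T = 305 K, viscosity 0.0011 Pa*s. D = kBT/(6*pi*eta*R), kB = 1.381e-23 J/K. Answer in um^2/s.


Radius R = 49/2 = 24.5 nm = 2.45e-08 m
D = kB*T / (6*pi*eta*R)
D = 1.381e-23 * 305 / (6 * pi * 0.0011 * 2.45e-08)
D = 8.29151e-12 m^2/s = 8.292 um^2/s

8.292


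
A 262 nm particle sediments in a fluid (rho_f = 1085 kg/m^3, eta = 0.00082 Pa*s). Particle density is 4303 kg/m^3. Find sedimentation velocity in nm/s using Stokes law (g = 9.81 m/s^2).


Radius R = 262/2 nm = 1.31e-07 m
Density difference = 4303 - 1085 = 3218 kg/m^3
v = 2 * R^2 * (rho_p - rho_f) * g / (9 * eta)
v = 2 * (1.31e-07)^2 * 3218 * 9.81 / (9 * 0.00082)
v = 1.46815e-07 m/s = 146.8153 nm/s

146.8153


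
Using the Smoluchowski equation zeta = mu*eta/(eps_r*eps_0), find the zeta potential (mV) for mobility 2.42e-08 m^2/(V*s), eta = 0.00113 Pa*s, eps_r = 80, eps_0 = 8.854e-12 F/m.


Smoluchowski equation: zeta = mu * eta / (eps_r * eps_0)
zeta = 2.42e-08 * 0.00113 / (80 * 8.854e-12)
zeta = 0.038607 V = 38.61 mV

38.61


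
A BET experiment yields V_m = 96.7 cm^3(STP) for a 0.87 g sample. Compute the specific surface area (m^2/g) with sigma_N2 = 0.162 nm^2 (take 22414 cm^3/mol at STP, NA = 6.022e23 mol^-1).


Number of moles in monolayer = V_m / 22414 = 96.7 / 22414 = 0.00431427
Number of molecules = moles * NA = 0.00431427 * 6.022e23
SA = molecules * sigma / mass
SA = (96.7 / 22414) * 6.022e23 * 0.162e-18 / 0.87
SA = 483.8 m^2/g

483.8


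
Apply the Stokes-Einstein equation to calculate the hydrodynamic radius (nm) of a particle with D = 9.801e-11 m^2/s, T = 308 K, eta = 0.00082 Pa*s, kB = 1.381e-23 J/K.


Stokes-Einstein: R = kB*T / (6*pi*eta*D)
R = 1.381e-23 * 308 / (6 * pi * 0.00082 * 9.801e-11)
R = 2.80775e-09 m = 2.81 nm

2.81


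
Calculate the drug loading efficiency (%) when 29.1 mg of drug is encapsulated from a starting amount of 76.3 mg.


Drug loading efficiency = (drug loaded / drug initial) * 100
DLE = 29.1 / 76.3 * 100
DLE = 0.3814 * 100
DLE = 38.14%

38.14


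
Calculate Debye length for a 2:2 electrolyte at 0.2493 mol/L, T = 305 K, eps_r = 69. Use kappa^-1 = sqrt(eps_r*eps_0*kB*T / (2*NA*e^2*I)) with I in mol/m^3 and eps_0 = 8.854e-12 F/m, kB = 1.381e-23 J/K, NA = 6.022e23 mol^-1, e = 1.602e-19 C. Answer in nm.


Ionic strength I = 0.2493 * 2^2 * 1000 = 997.2 mol/m^3
kappa^-1 = sqrt(69 * 8.854e-12 * 1.381e-23 * 305 / (2 * 6.022e23 * (1.602e-19)^2 * 997.2))
kappa^-1 = 0.289 nm

0.289


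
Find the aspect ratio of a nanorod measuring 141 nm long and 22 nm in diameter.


Aspect ratio AR = length / diameter
AR = 141 / 22
AR = 6.41

6.41


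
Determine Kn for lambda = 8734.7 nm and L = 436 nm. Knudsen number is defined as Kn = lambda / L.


Knudsen number Kn = lambda / L
Kn = 8734.7 / 436
Kn = 20.0337

20.0337


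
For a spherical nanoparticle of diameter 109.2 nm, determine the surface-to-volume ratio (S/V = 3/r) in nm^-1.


Radius r = 109.2/2 = 54.6 nm
S/V = 3 / r = 3 / 54.6
S/V = 0.0549 nm^-1

0.0549


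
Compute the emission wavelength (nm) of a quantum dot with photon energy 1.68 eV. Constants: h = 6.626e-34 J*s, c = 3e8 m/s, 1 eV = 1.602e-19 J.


Convert energy: E = 1.68 eV = 1.68 * 1.602e-19 = 2.69136e-19 J
lambda = h*c / E = 6.626e-34 * 3e8 / 2.69136e-19
lambda = 7.38586e-07 m = 738.6 nm

738.6


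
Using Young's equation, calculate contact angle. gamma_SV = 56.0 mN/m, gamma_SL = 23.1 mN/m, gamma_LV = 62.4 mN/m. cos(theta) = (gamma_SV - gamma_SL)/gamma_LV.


cos(theta) = (gamma_SV - gamma_SL) / gamma_LV
cos(theta) = (56.0 - 23.1) / 62.4
cos(theta) = 0.527244
theta = arccos(0.527244) = 58.18 degrees

58.18


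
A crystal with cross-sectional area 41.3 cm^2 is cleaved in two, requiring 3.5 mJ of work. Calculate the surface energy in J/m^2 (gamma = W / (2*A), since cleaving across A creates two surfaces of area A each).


Convert: A = 41.3 cm^2 = 0.00413 m^2, W = 3.5 mJ = 0.0035 J
Cleaving exposes two faces of area A, so total new surface = 2*A and gamma = W / (2*A)
gamma = 0.0035 / (2 * 0.00413)
gamma = 0.424 J/m^2

0.424


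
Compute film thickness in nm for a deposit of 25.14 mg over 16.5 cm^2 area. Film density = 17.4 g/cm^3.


Convert: m = 25.14 mg = 2.5140e-05 kg, A = 16.5 cm^2 = 1.6500e-03 m^2, rho = 17.4 g/cm^3 = 17400 kg/m^3
t = m / (A * rho)
t = 2.5140e-05 / (1.6500e-03 * 17400)
t = 8.7565e-07 m = 875.7 nm

875.7


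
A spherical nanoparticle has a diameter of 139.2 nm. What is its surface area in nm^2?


Radius r = 139.2/2 = 69.6 nm
Surface area SA = 4 * pi * r^2
SA = 4 * pi * (69.6)^2
SA = 60873.51 nm^2

60873.51


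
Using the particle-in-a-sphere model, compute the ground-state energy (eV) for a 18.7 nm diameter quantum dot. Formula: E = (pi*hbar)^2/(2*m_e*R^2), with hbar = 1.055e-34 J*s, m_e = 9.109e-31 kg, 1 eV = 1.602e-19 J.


Radius R = 18.7/2 = 9.35 nm = 9.35e-09 m
E = (pi * 1.055e-34)^2 / (2 * 9.109e-31 * (9.35e-09)^2)
E(J) = 6.89733e-22
E = E(J) / 1.602e-19 = 0.0043 eV

0.0043


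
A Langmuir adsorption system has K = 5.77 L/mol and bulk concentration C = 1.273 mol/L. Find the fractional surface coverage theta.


Langmuir isotherm: theta = K*C / (1 + K*C)
K*C = 5.77 * 1.273 = 7.34521
theta = 7.34521 / (1 + 7.34521) = 7.34521 / 8.34521
theta = 0.8802

0.8802


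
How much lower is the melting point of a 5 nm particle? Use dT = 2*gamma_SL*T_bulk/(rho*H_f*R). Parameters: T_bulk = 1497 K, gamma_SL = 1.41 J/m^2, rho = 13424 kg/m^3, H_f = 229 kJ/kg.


Radius R = 5/2 = 2.5 nm = 2.5e-09 m
Convert H_f = 229 kJ/kg = 229000 J/kg
dT = 2 * gamma_SL * T_bulk / (rho * H_f * R)
dT = 2 * 1.41 * 1497 / (13424 * 229000 * 2.5e-09)
dT = 549.3 K

549.3


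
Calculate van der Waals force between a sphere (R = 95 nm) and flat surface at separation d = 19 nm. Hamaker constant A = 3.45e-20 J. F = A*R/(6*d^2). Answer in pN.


Convert to SI: R = 95 nm = 9.5e-08 m, d = 19 nm = 1.9e-08 m
F = A * R / (6 * d^2)
F = 3.45e-20 * 9.5e-08 / (6 * (1.9e-08)^2)
F = 1.51316e-12 N = 1.513 pN

1.513


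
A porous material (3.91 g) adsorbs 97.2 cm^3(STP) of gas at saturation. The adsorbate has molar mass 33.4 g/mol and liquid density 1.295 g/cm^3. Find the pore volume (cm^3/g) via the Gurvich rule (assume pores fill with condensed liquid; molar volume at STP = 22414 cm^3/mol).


Moles adsorbed n = V_ads / 22414 = 97.2 / 22414 = 4.336575e-03 mol
Liquid volume V_liq = n * M / rho_liq = 4.336575e-03 * 33.4 / 1.295 = 0.11185 cm^3
Specific pore volume V_pore = V_liq / m_sample = 0.11185 / 3.91
V_pore = 0.0286 cm^3/g

0.0286


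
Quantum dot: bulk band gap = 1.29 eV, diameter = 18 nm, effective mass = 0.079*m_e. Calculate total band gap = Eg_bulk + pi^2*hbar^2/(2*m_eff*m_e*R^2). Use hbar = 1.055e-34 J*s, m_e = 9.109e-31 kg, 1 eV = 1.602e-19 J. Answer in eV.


Radius R = 18/2 nm = 9e-09 m
Confinement energy dE = pi^2 * hbar^2 / (2 * m_eff * m_e * R^2)
dE = pi^2 * (1.055e-34)^2 / (2 * 0.079 * 9.109e-31 * (9e-09)^2) J, divided by 1.602e-19 J/eV
dE = 0.0588 eV
Total band gap = E_g(bulk) + dE = 1.29 + 0.0588 = 1.3488 eV

1.3488


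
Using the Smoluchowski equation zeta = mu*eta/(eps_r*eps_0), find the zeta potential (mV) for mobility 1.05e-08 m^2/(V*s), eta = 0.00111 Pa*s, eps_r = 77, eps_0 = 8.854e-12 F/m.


Smoluchowski equation: zeta = mu * eta / (eps_r * eps_0)
zeta = 1.05e-08 * 0.00111 / (77 * 8.854e-12)
zeta = 0.017096 V = 17.1 mV

17.1


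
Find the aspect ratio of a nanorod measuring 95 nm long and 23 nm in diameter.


Aspect ratio AR = length / diameter
AR = 95 / 23
AR = 4.13

4.13


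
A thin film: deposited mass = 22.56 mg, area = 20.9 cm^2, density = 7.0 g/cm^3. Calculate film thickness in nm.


Convert: m = 22.56 mg = 2.2560e-05 kg, A = 20.9 cm^2 = 2.0900e-03 m^2, rho = 7.0 g/cm^3 = 7000 kg/m^3
t = m / (A * rho)
t = 2.2560e-05 / (2.0900e-03 * 7000)
t = 1.5420e-06 m = 1542.0 nm

1542.0


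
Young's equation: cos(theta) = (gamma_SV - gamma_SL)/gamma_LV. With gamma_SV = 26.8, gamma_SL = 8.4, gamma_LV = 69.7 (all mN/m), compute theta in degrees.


cos(theta) = (gamma_SV - gamma_SL) / gamma_LV
cos(theta) = (26.8 - 8.4) / 69.7
cos(theta) = 0.263989
theta = arccos(0.263989) = 74.69 degrees

74.69


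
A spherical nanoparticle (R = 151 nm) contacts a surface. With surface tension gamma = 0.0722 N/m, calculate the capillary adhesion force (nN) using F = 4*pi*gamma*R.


Convert radius: R = 151 nm = 1.51e-07 m
F = 4 * pi * gamma * R
F = 4 * pi * 0.0722 * 1.51e-07
F = 1.37001e-07 N = 137.0011 nN

137.0011


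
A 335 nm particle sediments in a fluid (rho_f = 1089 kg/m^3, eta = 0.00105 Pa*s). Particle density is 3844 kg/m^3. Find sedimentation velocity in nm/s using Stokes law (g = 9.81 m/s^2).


Radius R = 335/2 nm = 1.675e-07 m
Density difference = 3844 - 1089 = 2755 kg/m^3
v = 2 * R^2 * (rho_p - rho_f) * g / (9 * eta)
v = 2 * (1.675e-07)^2 * 2755 * 9.81 / (9 * 0.00105)
v = 1.60479e-07 m/s = 160.4791 nm/s

160.4791


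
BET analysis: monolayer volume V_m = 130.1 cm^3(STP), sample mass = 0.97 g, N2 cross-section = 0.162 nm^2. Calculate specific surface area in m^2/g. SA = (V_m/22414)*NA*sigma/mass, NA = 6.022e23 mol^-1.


Number of moles in monolayer = V_m / 22414 = 130.1 / 22414 = 0.00580441
Number of molecules = moles * NA = 0.00580441 * 6.022e23
SA = molecules * sigma / mass
SA = (130.1 / 22414) * 6.022e23 * 0.162e-18 / 0.97
SA = 583.8 m^2/g

583.8


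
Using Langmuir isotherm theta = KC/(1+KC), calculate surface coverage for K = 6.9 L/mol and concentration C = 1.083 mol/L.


Langmuir isotherm: theta = K*C / (1 + K*C)
K*C = 6.9 * 1.083 = 7.4727
theta = 7.4727 / (1 + 7.4727) = 7.4727 / 8.4727
theta = 0.882

0.882


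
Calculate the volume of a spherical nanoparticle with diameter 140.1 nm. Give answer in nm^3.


Radius r = 140.1/2 = 70.05 nm
Volume V = (4/3) * pi * r^3
V = (4/3) * pi * (70.05)^3
V = 1439836.0 nm^3

1439836.0


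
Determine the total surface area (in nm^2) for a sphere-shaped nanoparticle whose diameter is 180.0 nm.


Radius r = 180.0/2 = 90 nm
Surface area SA = 4 * pi * r^2
SA = 4 * pi * (90)^2
SA = 101787.6 nm^2

101787.6


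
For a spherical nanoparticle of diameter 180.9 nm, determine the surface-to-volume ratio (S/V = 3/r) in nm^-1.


Radius r = 180.9/2 = 90.45 nm
S/V = 3 / r = 3 / 90.45
S/V = 0.0332 nm^-1

0.0332


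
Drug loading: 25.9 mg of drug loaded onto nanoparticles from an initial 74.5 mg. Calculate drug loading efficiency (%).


Drug loading efficiency = (drug loaded / drug initial) * 100
DLE = 25.9 / 74.5 * 100
DLE = 0.3477 * 100
DLE = 34.77%

34.77


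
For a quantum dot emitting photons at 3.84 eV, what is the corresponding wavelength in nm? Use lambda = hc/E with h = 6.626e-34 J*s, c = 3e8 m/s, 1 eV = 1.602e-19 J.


Convert energy: E = 3.84 eV = 3.84 * 1.602e-19 = 6.15168e-19 J
lambda = h*c / E = 6.626e-34 * 3e8 / 6.15168e-19
lambda = 3.23131e-07 m = 323.1 nm

323.1


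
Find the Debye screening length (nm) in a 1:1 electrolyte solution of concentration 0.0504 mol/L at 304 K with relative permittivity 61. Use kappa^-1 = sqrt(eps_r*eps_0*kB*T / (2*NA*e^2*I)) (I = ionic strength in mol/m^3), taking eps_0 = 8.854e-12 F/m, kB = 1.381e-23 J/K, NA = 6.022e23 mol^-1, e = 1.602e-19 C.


Ionic strength I = 0.0504 * 1^2 * 1000 = 50.4 mol/m^3
kappa^-1 = sqrt(61 * 8.854e-12 * 1.381e-23 * 304 / (2 * 6.022e23 * (1.602e-19)^2 * 50.4))
kappa^-1 = 1.206 nm

1.206


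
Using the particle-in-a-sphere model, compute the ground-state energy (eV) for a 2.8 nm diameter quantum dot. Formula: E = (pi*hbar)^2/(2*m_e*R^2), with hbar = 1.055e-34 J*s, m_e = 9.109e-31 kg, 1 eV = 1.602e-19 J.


Radius R = 2.8/2 = 1.4 nm = 1.4e-09 m
E = (pi * 1.055e-34)^2 / (2 * 9.109e-31 * (1.4e-09)^2)
E(J) = 3.07644e-20
E = E(J) / 1.602e-19 = 0.192 eV

0.192


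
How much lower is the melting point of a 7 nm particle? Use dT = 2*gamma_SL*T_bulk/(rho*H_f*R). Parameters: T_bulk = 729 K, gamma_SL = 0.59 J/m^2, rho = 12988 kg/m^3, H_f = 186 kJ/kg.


Radius R = 7/2 = 3.5 nm = 3.5e-09 m
Convert H_f = 186 kJ/kg = 186000 J/kg
dT = 2 * gamma_SL * T_bulk / (rho * H_f * R)
dT = 2 * 0.59 * 729 / (12988 * 186000 * 3.5e-09)
dT = 101.7 K

101.7


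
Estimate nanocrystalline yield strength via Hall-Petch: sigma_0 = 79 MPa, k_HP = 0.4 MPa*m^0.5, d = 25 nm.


d = 25 nm = 2.5e-08 m
sqrt(d) = 0.0001581139
Hall-Petch contribution = k / sqrt(d) = 0.4 / 0.0001581139 = 2529.8 MPa
sigma = sigma_0 + k/sqrt(d) = 79 + 2529.8 = 2608.8 MPa

2608.8


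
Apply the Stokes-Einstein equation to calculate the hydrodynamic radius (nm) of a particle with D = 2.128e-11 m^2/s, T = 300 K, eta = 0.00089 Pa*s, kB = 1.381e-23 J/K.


Stokes-Einstein: R = kB*T / (6*pi*eta*D)
R = 1.381e-23 * 300 / (6 * pi * 0.00089 * 2.128e-11)
R = 1.16052e-08 m = 11.61 nm

11.61


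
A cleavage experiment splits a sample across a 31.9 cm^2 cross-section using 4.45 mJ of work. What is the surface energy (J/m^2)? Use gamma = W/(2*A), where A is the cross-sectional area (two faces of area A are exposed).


Convert: A = 31.9 cm^2 = 0.00319 m^2, W = 4.45 mJ = 0.00445 J
Cleaving exposes two faces of area A, so total new surface = 2*A and gamma = W / (2*A)
gamma = 0.00445 / (2 * 0.00319)
gamma = 0.697 J/m^2

0.697


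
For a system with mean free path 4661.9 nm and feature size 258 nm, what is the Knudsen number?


Knudsen number Kn = lambda / L
Kn = 4661.9 / 258
Kn = 18.0694

18.0694


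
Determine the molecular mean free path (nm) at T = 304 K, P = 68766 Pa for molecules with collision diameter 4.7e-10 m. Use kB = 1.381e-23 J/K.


Mean free path: lambda = kB*T / (sqrt(2) * pi * d^2 * P)
lambda = 1.381e-23 * 304 / (sqrt(2) * pi * (4.7e-10)^2 * 68766)
lambda = 6.22061e-08 m
lambda = 62.21 nm

62.21


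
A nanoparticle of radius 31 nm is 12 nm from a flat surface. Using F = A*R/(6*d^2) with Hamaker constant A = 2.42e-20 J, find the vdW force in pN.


Convert to SI: R = 31 nm = 3.1e-08 m, d = 12 nm = 1.2e-08 m
F = A * R / (6 * d^2)
F = 2.42e-20 * 3.1e-08 / (6 * (1.2e-08)^2)
F = 8.68287e-13 N = 0.868 pN

0.868


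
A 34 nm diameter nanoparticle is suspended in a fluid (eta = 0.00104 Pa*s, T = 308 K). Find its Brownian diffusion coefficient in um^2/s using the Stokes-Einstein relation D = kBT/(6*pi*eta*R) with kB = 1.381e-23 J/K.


Radius R = 34/2 = 17 nm = 1.7e-08 m
D = kB*T / (6*pi*eta*R)
D = 1.381e-23 * 308 / (6 * pi * 0.00104 * 1.7e-08)
D = 1.27632e-11 m^2/s = 12.763 um^2/s

12.763


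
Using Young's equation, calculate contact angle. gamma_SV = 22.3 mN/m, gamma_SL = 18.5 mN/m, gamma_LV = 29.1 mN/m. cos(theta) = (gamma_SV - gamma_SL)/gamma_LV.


cos(theta) = (gamma_SV - gamma_SL) / gamma_LV
cos(theta) = (22.3 - 18.5) / 29.1
cos(theta) = 0.130584
theta = arccos(0.130584) = 82.5 degrees

82.5


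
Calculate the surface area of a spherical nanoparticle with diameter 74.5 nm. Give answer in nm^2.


Radius r = 74.5/2 = 37.25 nm
Surface area SA = 4 * pi * r^2
SA = 4 * pi * (37.25)^2
SA = 17436.62 nm^2

17436.62


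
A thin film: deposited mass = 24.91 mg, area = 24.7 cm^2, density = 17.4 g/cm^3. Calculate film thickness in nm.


Convert: m = 24.91 mg = 2.4910e-05 kg, A = 24.7 cm^2 = 2.4700e-03 m^2, rho = 17.4 g/cm^3 = 17400 kg/m^3
t = m / (A * rho)
t = 2.4910e-05 / (2.4700e-03 * 17400)
t = 5.7960e-07 m = 579.6 nm

579.6


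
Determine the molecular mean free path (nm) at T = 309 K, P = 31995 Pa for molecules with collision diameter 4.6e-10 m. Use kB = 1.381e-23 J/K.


Mean free path: lambda = kB*T / (sqrt(2) * pi * d^2 * P)
lambda = 1.381e-23 * 309 / (sqrt(2) * pi * (4.6e-10)^2 * 31995)
lambda = 1.4187e-07 m
lambda = 141.87 nm

141.87


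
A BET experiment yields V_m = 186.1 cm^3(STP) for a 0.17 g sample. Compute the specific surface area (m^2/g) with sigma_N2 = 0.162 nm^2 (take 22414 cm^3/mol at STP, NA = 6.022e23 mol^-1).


Number of moles in monolayer = V_m / 22414 = 186.1 / 22414 = 0.00830285
Number of molecules = moles * NA = 0.00830285 * 6.022e23
SA = molecules * sigma / mass
SA = (186.1 / 22414) * 6.022e23 * 0.162e-18 / 0.17
SA = 4764.7 m^2/g

4764.7


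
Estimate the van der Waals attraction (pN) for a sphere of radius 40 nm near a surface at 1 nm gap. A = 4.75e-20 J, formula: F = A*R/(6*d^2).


Convert to SI: R = 40 nm = 4e-08 m, d = 1 nm = 1e-09 m
F = A * R / (6 * d^2)
F = 4.75e-20 * 4e-08 / (6 * (1e-09)^2)
F = 3.16667e-10 N = 316.667 pN

316.667


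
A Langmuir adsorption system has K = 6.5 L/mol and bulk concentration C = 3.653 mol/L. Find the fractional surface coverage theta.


Langmuir isotherm: theta = K*C / (1 + K*C)
K*C = 6.5 * 3.653 = 23.7445
theta = 23.7445 / (1 + 23.7445) = 23.7445 / 24.7445
theta = 0.9596

0.9596


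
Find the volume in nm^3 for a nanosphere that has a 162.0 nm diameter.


Radius r = 162.0/2 = 81 nm
Volume V = (4/3) * pi * r^3
V = (4/3) * pi * (81)^3
V = 2226094.86 nm^3

2226094.86


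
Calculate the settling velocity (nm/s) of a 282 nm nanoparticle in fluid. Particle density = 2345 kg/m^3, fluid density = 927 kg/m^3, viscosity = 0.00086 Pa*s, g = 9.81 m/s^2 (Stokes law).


Radius R = 282/2 nm = 1.41e-07 m
Density difference = 2345 - 927 = 1418 kg/m^3
v = 2 * R^2 * (rho_p - rho_f) * g / (9 * eta)
v = 2 * (1.41e-07)^2 * 1418 * 9.81 / (9 * 0.00086)
v = 7.14616e-08 m/s = 71.4616 nm/s

71.4616


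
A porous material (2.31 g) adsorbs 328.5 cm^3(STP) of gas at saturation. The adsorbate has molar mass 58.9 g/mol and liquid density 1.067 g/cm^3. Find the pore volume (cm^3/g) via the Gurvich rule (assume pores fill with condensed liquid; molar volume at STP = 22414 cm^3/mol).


Moles adsorbed n = V_ads / 22414 = 328.5 / 22414 = 1.465602e-02 mol
Liquid volume V_liq = n * M / rho_liq = 1.465602e-02 * 58.9 / 1.067 = 0.80903 cm^3
Specific pore volume V_pore = V_liq / m_sample = 0.80903 / 2.31
V_pore = 0.3502 cm^3/g

0.3502


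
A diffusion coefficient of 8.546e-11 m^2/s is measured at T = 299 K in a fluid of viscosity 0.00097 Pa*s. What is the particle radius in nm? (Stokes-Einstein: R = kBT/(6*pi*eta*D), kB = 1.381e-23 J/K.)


Stokes-Einstein: R = kB*T / (6*pi*eta*D)
R = 1.381e-23 * 299 / (6 * pi * 0.00097 * 8.546e-11)
R = 2.64259e-09 m = 2.64 nm

2.64


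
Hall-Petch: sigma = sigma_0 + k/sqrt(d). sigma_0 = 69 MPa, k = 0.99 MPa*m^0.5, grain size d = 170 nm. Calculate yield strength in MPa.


d = 170 nm = 1.7e-07 m
sqrt(d) = 0.0004123106
Hall-Petch contribution = k / sqrt(d) = 0.99 / 0.0004123106 = 2401.1 MPa
sigma = sigma_0 + k/sqrt(d) = 69 + 2401.1 = 2470.1 MPa

2470.1


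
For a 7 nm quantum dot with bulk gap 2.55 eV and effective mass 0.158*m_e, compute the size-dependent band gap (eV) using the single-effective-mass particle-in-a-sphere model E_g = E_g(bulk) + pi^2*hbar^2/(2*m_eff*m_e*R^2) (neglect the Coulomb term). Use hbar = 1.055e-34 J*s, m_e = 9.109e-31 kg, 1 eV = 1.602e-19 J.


Radius R = 7/2 nm = 3.5e-09 m
Confinement energy dE = pi^2 * hbar^2 / (2 * m_eff * m_e * R^2)
dE = pi^2 * (1.055e-34)^2 / (2 * 0.158 * 9.109e-31 * (3.5e-09)^2) J, divided by 1.602e-19 J/eV
dE = 0.1945 eV
Total band gap = E_g(bulk) + dE = 2.55 + 0.1945 = 2.7445 eV

2.7445


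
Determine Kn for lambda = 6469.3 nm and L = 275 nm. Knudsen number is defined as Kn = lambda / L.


Knudsen number Kn = lambda / L
Kn = 6469.3 / 275
Kn = 23.5247

23.5247


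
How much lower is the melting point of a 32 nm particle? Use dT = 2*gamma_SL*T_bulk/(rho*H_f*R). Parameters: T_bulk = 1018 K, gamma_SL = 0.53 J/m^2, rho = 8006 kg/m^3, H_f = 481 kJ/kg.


Radius R = 32/2 = 16 nm = 1.6e-08 m
Convert H_f = 481 kJ/kg = 481000 J/kg
dT = 2 * gamma_SL * T_bulk / (rho * H_f * R)
dT = 2 * 0.53 * 1018 / (8006 * 481000 * 1.6e-08)
dT = 17.5 K

17.5


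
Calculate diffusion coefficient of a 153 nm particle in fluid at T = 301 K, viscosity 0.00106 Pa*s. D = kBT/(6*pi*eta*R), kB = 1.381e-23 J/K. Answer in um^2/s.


Radius R = 153/2 = 76.5 nm = 7.65e-08 m
D = kB*T / (6*pi*eta*R)
D = 1.381e-23 * 301 / (6 * pi * 0.00106 * 7.65e-08)
D = 2.71952e-12 m^2/s = 2.72 um^2/s

2.72


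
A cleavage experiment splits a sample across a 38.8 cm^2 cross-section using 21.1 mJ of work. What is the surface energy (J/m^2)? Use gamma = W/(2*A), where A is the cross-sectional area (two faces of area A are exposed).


Convert: A = 38.8 cm^2 = 0.00388 m^2, W = 21.1 mJ = 0.0211 J
Cleaving exposes two faces of area A, so total new surface = 2*A and gamma = W / (2*A)
gamma = 0.0211 / (2 * 0.00388)
gamma = 2.719 J/m^2

2.719


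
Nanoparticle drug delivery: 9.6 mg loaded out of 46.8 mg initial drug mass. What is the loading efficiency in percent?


Drug loading efficiency = (drug loaded / drug initial) * 100
DLE = 9.6 / 46.8 * 100
DLE = 0.2051 * 100
DLE = 20.51%

20.51


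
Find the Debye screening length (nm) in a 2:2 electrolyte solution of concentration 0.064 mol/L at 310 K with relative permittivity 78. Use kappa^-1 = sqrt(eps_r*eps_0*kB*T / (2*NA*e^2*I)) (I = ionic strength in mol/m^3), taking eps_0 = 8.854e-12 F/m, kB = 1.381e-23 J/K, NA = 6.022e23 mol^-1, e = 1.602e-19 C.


Ionic strength I = 0.064 * 2^2 * 1000 = 256 mol/m^3
kappa^-1 = sqrt(78 * 8.854e-12 * 1.381e-23 * 310 / (2 * 6.022e23 * (1.602e-19)^2 * 256))
kappa^-1 = 0.611 nm

0.611


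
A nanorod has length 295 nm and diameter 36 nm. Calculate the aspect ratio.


Aspect ratio AR = length / diameter
AR = 295 / 36
AR = 8.19

8.19


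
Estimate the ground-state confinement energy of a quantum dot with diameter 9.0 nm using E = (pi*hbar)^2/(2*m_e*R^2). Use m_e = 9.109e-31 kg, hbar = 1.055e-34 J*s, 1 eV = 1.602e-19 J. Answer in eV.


Radius R = 9.0/2 = 4.5 nm = 4.5e-09 m
E = (pi * 1.055e-34)^2 / (2 * 9.109e-31 * (4.5e-09)^2)
E(J) = 2.97769e-21
E = E(J) / 1.602e-19 = 0.0186 eV

0.0186


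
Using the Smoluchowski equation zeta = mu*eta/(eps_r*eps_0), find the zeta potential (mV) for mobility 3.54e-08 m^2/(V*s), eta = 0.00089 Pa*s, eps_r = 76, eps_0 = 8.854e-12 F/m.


Smoluchowski equation: zeta = mu * eta / (eps_r * eps_0)
zeta = 3.54e-08 * 0.00089 / (76 * 8.854e-12)
zeta = 0.046821 V = 46.82 mV

46.82


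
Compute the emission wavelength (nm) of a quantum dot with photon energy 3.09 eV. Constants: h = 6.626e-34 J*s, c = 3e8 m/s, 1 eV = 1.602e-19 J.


Convert energy: E = 3.09 eV = 3.09 * 1.602e-19 = 4.95018e-19 J
lambda = h*c / E = 6.626e-34 * 3e8 / 4.95018e-19
lambda = 4.01561e-07 m = 401.6 nm

401.6


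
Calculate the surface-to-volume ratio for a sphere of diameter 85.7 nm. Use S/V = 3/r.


Radius r = 85.7/2 = 42.85 nm
S/V = 3 / r = 3 / 42.85
S/V = 0.07 nm^-1

0.07


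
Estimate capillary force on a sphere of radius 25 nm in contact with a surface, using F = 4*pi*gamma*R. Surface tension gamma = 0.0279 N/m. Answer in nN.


Convert radius: R = 25 nm = 2.5e-08 m
F = 4 * pi * gamma * R
F = 4 * pi * 0.0279 * 2.5e-08
F = 8.76504e-09 N = 8.765 nN

8.765


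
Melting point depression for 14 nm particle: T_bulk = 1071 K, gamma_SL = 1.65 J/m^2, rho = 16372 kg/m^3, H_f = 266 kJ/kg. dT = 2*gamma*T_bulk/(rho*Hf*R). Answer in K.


Radius R = 14/2 = 7 nm = 7e-09 m
Convert H_f = 266 kJ/kg = 266000 J/kg
dT = 2 * gamma_SL * T_bulk / (rho * H_f * R)
dT = 2 * 1.65 * 1071 / (16372 * 266000 * 7e-09)
dT = 115.9 K

115.9


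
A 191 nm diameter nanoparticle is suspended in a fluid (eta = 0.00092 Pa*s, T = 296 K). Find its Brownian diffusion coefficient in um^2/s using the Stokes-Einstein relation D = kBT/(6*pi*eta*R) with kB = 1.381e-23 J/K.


Radius R = 191/2 = 95.5 nm = 9.55e-08 m
D = kB*T / (6*pi*eta*R)
D = 1.381e-23 * 296 / (6 * pi * 0.00092 * 9.55e-08)
D = 2.46827e-12 m^2/s = 2.468 um^2/s

2.468


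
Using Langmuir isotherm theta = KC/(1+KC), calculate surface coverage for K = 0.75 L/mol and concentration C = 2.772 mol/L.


Langmuir isotherm: theta = K*C / (1 + K*C)
K*C = 0.75 * 2.772 = 2.079
theta = 2.079 / (1 + 2.079) = 2.079 / 3.079
theta = 0.6752

0.6752


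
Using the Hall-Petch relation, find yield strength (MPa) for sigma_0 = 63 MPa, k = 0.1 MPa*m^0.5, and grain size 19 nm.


d = 19 nm = 1.9e-08 m
sqrt(d) = 0.0001378405
Hall-Petch contribution = k / sqrt(d) = 0.1 / 0.0001378405 = 725.5 MPa
sigma = sigma_0 + k/sqrt(d) = 63 + 725.5 = 788.5 MPa

788.5


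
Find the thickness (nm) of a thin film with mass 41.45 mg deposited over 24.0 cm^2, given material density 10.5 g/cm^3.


Convert: m = 41.45 mg = 4.1450e-05 kg, A = 24.0 cm^2 = 2.4000e-03 m^2, rho = 10.5 g/cm^3 = 10500 kg/m^3
t = m / (A * rho)
t = 4.1450e-05 / (2.4000e-03 * 10500)
t = 1.6448e-06 m = 1644.8 nm

1644.8


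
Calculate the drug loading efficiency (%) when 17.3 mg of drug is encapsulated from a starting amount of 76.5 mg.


Drug loading efficiency = (drug loaded / drug initial) * 100
DLE = 17.3 / 76.5 * 100
DLE = 0.2261 * 100
DLE = 22.61%

22.61


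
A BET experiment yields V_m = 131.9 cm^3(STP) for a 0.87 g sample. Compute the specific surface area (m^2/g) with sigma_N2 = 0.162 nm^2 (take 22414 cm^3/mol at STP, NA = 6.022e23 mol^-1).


Number of moles in monolayer = V_m / 22414 = 131.9 / 22414 = 0.00588471
Number of molecules = moles * NA = 0.00588471 * 6.022e23
SA = molecules * sigma / mass
SA = (131.9 / 22414) * 6.022e23 * 0.162e-18 / 0.87
SA = 659.9 m^2/g

659.9


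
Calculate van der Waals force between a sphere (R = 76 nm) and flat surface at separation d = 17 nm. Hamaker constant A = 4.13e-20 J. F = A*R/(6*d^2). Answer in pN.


Convert to SI: R = 76 nm = 7.6e-08 m, d = 17 nm = 1.7e-08 m
F = A * R / (6 * d^2)
F = 4.13e-20 * 7.6e-08 / (6 * (1.7e-08)^2)
F = 1.81015e-12 N = 1.81 pN

1.81


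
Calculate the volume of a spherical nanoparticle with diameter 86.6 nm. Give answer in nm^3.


Radius r = 86.6/2 = 43.3 nm
Volume V = (4/3) * pi * r^3
V = (4/3) * pi * (43.3)^3
V = 340057.45 nm^3

340057.45


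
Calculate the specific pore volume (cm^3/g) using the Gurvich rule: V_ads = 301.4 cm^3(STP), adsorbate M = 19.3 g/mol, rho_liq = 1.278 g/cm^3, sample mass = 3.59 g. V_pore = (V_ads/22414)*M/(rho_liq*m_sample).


Moles adsorbed n = V_ads / 22414 = 301.4 / 22414 = 1.344695e-02 mol
Liquid volume V_liq = n * M / rho_liq = 1.344695e-02 * 19.3 / 1.278 = 0.20307 cm^3
Specific pore volume V_pore = V_liq / m_sample = 0.20307 / 3.59
V_pore = 0.0566 cm^3/g

0.0566


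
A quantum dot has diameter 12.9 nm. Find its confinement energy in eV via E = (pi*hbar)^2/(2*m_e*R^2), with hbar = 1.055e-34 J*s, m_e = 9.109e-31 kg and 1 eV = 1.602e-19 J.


Radius R = 12.9/2 = 6.45 nm = 6.45e-09 m
E = (pi * 1.055e-34)^2 / (2 * 9.109e-31 * (6.45e-09)^2)
E(J) = 1.44939e-21
E = E(J) / 1.602e-19 = 0.009 eV

0.009


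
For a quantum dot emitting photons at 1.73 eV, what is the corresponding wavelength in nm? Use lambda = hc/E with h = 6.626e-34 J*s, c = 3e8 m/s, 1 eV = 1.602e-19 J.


Convert energy: E = 1.73 eV = 1.73 * 1.602e-19 = 2.77146e-19 J
lambda = h*c / E = 6.626e-34 * 3e8 / 2.77146e-19
lambda = 7.17239e-07 m = 717.2 nm

717.2


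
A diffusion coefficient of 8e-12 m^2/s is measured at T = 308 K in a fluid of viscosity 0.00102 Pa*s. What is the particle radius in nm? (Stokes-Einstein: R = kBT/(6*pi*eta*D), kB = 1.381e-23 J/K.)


Stokes-Einstein: R = kB*T / (6*pi*eta*D)
R = 1.381e-23 * 308 / (6 * pi * 0.00102 * 8e-12)
R = 2.76537e-08 m = 27.65 nm

27.65


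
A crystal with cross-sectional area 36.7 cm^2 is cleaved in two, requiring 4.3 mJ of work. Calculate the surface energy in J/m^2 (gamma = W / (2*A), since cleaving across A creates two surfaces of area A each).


Convert: A = 36.7 cm^2 = 0.00367 m^2, W = 4.3 mJ = 0.0043 J
Cleaving exposes two faces of area A, so total new surface = 2*A and gamma = W / (2*A)
gamma = 0.0043 / (2 * 0.00367)
gamma = 0.586 J/m^2

0.586


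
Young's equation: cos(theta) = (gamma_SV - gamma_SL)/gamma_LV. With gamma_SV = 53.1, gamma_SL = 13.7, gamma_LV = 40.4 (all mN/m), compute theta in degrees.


cos(theta) = (gamma_SV - gamma_SL) / gamma_LV
cos(theta) = (53.1 - 13.7) / 40.4
cos(theta) = 0.975248
theta = arccos(0.975248) = 12.77 degrees

12.77


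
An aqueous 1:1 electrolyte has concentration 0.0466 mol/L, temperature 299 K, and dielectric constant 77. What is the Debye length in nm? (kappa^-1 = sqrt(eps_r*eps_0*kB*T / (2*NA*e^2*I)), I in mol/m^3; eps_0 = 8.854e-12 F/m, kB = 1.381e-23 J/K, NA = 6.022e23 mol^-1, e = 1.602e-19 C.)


Ionic strength I = 0.0466 * 1^2 * 1000 = 46.6 mol/m^3
kappa^-1 = sqrt(77 * 8.854e-12 * 1.381e-23 * 299 / (2 * 6.022e23 * (1.602e-19)^2 * 46.6))
kappa^-1 = 1.398 nm

1.398


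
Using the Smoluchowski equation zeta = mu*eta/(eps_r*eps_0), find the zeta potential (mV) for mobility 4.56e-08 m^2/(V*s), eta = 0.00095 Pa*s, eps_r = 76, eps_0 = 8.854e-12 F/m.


Smoluchowski equation: zeta = mu * eta / (eps_r * eps_0)
zeta = 4.56e-08 * 0.00095 / (76 * 8.854e-12)
zeta = 0.064378 V = 64.38 mV

64.38


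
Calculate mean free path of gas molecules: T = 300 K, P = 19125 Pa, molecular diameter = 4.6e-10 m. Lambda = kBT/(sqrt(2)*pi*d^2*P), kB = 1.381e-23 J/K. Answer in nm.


Mean free path: lambda = kB*T / (sqrt(2) * pi * d^2 * P)
lambda = 1.381e-23 * 300 / (sqrt(2) * pi * (4.6e-10)^2 * 19125)
lambda = 2.30427e-07 m
lambda = 230.43 nm

230.43


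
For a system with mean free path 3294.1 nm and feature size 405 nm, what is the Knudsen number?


Knudsen number Kn = lambda / L
Kn = 3294.1 / 405
Kn = 8.1336

8.1336


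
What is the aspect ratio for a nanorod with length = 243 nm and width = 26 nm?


Aspect ratio AR = length / diameter
AR = 243 / 26
AR = 9.35

9.35


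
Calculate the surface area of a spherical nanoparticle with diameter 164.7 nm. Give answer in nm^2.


Radius r = 164.7/2 = 82.35 nm
Surface area SA = 4 * pi * r^2
SA = 4 * pi * (82.35)^2
SA = 85219.13 nm^2

85219.13


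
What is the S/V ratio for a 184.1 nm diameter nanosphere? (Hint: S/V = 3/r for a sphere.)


Radius r = 184.1/2 = 92.05 nm
S/V = 3 / r = 3 / 92.05
S/V = 0.0326 nm^-1

0.0326


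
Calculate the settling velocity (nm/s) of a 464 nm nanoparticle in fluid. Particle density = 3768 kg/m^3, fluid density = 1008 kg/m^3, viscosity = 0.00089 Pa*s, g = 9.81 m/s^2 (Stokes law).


Radius R = 464/2 nm = 2.32e-07 m
Density difference = 3768 - 1008 = 2760 kg/m^3
v = 2 * R^2 * (rho_p - rho_f) * g / (9 * eta)
v = 2 * (2.32e-07)^2 * 2760 * 9.81 / (9 * 0.00089)
v = 3.63874e-07 m/s = 363.8744 nm/s

363.8744


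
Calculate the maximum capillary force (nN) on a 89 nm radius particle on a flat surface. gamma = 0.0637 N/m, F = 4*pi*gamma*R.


Convert radius: R = 89 nm = 8.9e-08 m
F = 4 * pi * gamma * R
F = 4 * pi * 0.0637 * 8.9e-08
F = 7.12425e-08 N = 71.2425 nN

71.2425


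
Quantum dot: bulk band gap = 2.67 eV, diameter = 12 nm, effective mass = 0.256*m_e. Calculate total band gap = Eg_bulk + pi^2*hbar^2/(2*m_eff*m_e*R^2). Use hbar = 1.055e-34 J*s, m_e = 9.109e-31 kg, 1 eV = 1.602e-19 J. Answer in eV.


Radius R = 12/2 nm = 6e-09 m
Confinement energy dE = pi^2 * hbar^2 / (2 * m_eff * m_e * R^2)
dE = pi^2 * (1.055e-34)^2 / (2 * 0.256 * 9.109e-31 * (6e-09)^2) J, divided by 1.602e-19 J/eV
dE = 0.0408 eV
Total band gap = E_g(bulk) + dE = 2.67 + 0.0408 = 2.7108 eV

2.7108


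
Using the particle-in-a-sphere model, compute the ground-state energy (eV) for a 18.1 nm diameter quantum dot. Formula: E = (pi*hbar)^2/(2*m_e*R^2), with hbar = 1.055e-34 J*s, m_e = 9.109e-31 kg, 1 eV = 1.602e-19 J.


Radius R = 18.1/2 = 9.05 nm = 9.05e-09 m
E = (pi * 1.055e-34)^2 / (2 * 9.109e-31 * (9.05e-09)^2)
E(J) = 7.36219e-22
E = E(J) / 1.602e-19 = 0.0046 eV

0.0046


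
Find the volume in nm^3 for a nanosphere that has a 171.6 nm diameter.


Radius r = 171.6/2 = 85.8 nm
Volume V = (4/3) * pi * r^3
V = (4/3) * pi * (85.8)^3
V = 2645760.16 nm^3

2645760.16


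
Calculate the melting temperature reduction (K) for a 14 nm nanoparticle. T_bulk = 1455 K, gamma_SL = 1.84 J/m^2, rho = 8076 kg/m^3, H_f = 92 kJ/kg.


Radius R = 14/2 = 7 nm = 7e-09 m
Convert H_f = 92 kJ/kg = 92000 J/kg
dT = 2 * gamma_SL * T_bulk / (rho * H_f * R)
dT = 2 * 1.84 * 1455 / (8076 * 92000 * 7e-09)
dT = 1029.5 K

1029.5


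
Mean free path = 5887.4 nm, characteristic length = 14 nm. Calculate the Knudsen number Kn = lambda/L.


Knudsen number Kn = lambda / L
Kn = 5887.4 / 14
Kn = 420.5286

420.5286


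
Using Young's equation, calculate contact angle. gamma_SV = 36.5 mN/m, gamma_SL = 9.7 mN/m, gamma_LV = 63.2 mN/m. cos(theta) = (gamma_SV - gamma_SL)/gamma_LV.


cos(theta) = (gamma_SV - gamma_SL) / gamma_LV
cos(theta) = (36.5 - 9.7) / 63.2
cos(theta) = 0.424051
theta = arccos(0.424051) = 64.91 degrees

64.91


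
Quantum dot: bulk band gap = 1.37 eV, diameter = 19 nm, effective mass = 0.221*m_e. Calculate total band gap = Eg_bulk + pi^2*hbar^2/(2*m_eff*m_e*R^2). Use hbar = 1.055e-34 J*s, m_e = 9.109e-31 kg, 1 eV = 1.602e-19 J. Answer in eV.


Radius R = 19/2 nm = 9.5e-09 m
Confinement energy dE = pi^2 * hbar^2 / (2 * m_eff * m_e * R^2)
dE = pi^2 * (1.055e-34)^2 / (2 * 0.221 * 9.109e-31 * (9.5e-09)^2) J, divided by 1.602e-19 J/eV
dE = 0.0189 eV
Total band gap = E_g(bulk) + dE = 1.37 + 0.0189 = 1.3889 eV

1.3889


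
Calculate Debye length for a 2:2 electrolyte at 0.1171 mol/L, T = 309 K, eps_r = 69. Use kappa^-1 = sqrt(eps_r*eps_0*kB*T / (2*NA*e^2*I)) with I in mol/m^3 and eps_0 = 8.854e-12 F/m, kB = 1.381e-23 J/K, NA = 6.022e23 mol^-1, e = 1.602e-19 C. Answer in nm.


Ionic strength I = 0.1171 * 2^2 * 1000 = 468.4 mol/m^3
kappa^-1 = sqrt(69 * 8.854e-12 * 1.381e-23 * 309 / (2 * 6.022e23 * (1.602e-19)^2 * 468.4))
kappa^-1 = 0.424 nm

0.424


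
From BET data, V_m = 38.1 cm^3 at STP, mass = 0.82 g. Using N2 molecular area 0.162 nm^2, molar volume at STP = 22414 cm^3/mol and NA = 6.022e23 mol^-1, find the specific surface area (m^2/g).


Number of moles in monolayer = V_m / 22414 = 38.1 / 22414 = 0.00169983
Number of molecules = moles * NA = 0.00169983 * 6.022e23
SA = molecules * sigma / mass
SA = (38.1 / 22414) * 6.022e23 * 0.162e-18 / 0.82
SA = 202.2 m^2/g

202.2


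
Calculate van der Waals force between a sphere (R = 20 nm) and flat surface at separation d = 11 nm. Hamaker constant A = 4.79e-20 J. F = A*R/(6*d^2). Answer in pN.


Convert to SI: R = 20 nm = 2e-08 m, d = 11 nm = 1.1e-08 m
F = A * R / (6 * d^2)
F = 4.79e-20 * 2e-08 / (6 * (1.1e-08)^2)
F = 1.31956e-12 N = 1.32 pN

1.32
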